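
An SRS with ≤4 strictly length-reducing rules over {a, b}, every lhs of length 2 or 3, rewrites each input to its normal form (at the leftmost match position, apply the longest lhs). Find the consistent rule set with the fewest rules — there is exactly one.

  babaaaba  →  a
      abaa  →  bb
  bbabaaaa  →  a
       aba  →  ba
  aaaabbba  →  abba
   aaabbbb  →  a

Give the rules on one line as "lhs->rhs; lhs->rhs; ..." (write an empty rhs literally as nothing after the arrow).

aa->b; aba->ba; bab->; bbb->a

  | babaaaba => aaaba => baba => a
  | abaa => baa => bb
  | bbabaaaa => baaaa => bbaa => bbb => a
  | aba => ba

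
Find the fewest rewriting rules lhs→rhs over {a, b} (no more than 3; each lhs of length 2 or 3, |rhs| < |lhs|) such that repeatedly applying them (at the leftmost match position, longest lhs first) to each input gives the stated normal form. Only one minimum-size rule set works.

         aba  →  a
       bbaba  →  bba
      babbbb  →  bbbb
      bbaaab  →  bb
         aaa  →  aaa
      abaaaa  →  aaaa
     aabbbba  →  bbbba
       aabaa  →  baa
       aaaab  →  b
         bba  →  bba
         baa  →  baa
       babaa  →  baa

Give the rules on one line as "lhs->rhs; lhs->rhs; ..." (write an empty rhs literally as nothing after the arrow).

  | aba => a
  | bbaba => bba
  | babbbb => bbbb
  | bbaaab => bbab => bb

aab->b; ab->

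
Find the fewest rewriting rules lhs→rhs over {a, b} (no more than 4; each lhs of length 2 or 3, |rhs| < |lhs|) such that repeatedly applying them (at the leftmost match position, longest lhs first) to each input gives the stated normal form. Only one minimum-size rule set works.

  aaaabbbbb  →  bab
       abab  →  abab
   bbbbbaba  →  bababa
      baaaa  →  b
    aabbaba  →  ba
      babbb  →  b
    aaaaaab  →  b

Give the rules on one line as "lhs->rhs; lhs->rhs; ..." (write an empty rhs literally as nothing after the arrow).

aa->; abb->ba; bb->a

  | aaaabbbbb => aabbbbb => bbbbb => abbb => bab
  | abab
  | bbbbbaba => abbbaba => bababa
  | baaaa => baa => b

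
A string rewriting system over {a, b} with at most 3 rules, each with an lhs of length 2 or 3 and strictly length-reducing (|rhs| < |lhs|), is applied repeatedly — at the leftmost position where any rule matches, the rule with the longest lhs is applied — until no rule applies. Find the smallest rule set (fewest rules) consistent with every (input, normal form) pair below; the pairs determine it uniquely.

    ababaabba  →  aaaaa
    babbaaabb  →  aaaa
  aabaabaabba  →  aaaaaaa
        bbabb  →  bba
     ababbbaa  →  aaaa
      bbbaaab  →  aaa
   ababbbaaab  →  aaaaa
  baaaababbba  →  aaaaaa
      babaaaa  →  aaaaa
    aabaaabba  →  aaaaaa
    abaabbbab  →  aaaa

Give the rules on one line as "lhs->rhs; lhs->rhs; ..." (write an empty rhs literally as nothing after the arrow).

  | ababaabba => aabaabba => aaaabba => aaaaba => aaaaa
  | babbaaabb => babaaabb => baaaabb => aaaabb => aaaab => aaaa
  | aabaabaabba => aaaabaabba => aaaaaabba => aaaaaaba => aaaaaaa
  | bbabb => bbab => bba

ab->a; baa->aa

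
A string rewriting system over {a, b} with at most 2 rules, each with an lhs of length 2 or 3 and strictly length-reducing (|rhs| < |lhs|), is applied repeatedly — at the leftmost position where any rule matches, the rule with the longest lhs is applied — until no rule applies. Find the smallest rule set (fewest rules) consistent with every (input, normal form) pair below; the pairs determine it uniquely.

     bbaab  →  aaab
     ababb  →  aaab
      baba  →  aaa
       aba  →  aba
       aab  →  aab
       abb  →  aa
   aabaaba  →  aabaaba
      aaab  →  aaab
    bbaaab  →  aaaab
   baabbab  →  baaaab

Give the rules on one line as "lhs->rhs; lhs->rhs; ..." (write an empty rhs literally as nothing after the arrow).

bab->aa; bb->a

  | bbaab => aaab
  | ababb => aaab
  | baba => aaa
  | aba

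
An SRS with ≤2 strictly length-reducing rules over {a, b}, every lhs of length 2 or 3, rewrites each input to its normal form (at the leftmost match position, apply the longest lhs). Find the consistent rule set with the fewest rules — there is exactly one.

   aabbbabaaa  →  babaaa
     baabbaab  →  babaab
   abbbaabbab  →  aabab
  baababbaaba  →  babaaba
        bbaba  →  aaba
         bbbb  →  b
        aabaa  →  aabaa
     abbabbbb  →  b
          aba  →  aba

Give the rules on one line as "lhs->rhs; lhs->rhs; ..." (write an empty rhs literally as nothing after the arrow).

abb->b; bb->a

  | aabbbabaaa => abbabaaa => babaaa
  | baabbaab => babaab
  | abbbaabbab => bbaabbab => aaabbab => aabab
  | baababbaaba => baabbaaba => babaaba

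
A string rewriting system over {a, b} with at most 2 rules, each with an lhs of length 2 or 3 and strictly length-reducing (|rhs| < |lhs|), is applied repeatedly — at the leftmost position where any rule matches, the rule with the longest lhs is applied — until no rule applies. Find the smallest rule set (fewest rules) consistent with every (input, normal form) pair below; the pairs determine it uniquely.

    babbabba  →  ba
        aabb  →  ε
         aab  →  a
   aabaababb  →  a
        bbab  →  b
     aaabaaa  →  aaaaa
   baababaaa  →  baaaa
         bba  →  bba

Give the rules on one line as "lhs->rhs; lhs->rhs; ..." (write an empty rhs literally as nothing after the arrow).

  | babbabba => babba => ba
  | aabb => ab => ε
  | aab => a
  | aabaababb => aaababb => aaabb => aab => a

ab->; bab->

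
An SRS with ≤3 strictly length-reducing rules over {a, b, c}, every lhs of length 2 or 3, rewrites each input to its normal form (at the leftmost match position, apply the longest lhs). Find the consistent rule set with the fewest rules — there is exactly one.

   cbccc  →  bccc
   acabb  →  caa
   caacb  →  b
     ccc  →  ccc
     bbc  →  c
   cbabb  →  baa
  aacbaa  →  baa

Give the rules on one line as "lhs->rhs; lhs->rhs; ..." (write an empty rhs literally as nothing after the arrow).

  | cbccc => bccc
  | acabb => cabb => caa
  | caacb => cacb => ccb => cb => b
  | ccc

ac->c; bb->a; cb->b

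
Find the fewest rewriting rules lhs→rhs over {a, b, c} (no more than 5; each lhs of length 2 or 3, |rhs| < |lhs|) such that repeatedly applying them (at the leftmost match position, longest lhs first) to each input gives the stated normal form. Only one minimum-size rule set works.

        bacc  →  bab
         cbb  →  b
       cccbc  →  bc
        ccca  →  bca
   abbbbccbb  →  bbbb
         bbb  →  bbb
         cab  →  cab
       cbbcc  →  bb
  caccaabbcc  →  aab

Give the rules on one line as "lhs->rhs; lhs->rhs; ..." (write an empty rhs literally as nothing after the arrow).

  | bacc => bab
  | cbb => b
  | cccbc => bcbc => bc
  | ccca => bca

abb->c; cac->a; cb->; cc->b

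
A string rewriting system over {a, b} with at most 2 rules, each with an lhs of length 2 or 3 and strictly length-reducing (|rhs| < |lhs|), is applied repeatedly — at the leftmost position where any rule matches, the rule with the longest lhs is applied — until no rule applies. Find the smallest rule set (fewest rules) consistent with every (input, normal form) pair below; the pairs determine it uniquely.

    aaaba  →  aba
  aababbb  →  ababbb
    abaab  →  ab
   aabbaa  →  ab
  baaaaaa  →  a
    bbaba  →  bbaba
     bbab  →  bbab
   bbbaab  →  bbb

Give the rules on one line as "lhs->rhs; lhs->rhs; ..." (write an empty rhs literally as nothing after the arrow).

  | aaaba => aaba => aba
  | aababbb => ababbb
  | abaab => ab
  | aabbaa => abbaa => ab

aa->a; baa->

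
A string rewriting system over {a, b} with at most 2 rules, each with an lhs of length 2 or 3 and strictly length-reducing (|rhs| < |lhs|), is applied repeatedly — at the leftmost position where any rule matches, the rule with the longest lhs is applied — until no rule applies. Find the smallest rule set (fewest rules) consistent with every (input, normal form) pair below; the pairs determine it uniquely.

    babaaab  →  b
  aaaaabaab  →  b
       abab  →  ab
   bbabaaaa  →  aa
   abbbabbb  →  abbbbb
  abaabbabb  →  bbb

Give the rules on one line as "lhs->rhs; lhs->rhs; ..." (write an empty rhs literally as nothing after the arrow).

aab->b; ba->

  | babaaab => baaab => aab => b
  | aaaaabaab => aaabaab => abaab => aab => b
  | abab => ab
  | bbabaaaa => bbaaaa => baaa => aa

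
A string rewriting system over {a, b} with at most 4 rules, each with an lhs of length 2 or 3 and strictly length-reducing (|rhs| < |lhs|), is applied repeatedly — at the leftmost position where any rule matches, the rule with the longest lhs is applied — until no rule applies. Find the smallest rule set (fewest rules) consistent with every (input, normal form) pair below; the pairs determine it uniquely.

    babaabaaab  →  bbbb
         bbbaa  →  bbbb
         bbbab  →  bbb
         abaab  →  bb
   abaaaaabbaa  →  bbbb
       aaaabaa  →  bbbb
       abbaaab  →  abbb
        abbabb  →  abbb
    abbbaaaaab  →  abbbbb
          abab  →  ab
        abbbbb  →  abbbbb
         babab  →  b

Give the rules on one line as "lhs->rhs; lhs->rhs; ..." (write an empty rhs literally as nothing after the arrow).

aa->b; aba->a; bab->b

  | babaabaaab => baabaaab => bbbaaab => bbbbab => bbbb
  | bbbaa => bbbb
  | bbbab => bbb
  | abaab => aab => bb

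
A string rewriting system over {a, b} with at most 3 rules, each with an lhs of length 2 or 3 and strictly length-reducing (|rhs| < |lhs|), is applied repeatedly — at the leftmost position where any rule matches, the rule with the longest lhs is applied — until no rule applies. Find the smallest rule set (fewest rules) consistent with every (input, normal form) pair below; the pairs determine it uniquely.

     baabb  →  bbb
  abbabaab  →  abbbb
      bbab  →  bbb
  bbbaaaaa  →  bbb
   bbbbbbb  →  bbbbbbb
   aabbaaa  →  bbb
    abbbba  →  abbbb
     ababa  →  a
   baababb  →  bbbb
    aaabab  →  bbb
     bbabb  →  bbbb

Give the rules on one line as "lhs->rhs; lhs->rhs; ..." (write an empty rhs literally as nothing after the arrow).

  | baabb => babb => bbb
  | abbabaab => abbbaab => abbbab => abbbb
  | bbab => bbb
  | bbbaaaaa => bbbaaaa => bbbaaa => bbbaa => bbba => bbb

aa->b; aba->a; ba->b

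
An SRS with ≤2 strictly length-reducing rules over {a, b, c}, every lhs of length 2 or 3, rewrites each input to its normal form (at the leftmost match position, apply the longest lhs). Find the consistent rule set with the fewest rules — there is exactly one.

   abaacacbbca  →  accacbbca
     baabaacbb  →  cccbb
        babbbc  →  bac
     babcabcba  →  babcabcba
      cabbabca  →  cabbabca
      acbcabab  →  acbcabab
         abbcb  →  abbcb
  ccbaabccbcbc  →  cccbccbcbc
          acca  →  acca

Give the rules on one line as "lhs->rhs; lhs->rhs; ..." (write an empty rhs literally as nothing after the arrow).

  | abaacacbbca => accacbbca
  | baabaacbb => cbaacbb => cccbb
  | babbbc => bac
  | babcabcba

baa->c; bbb->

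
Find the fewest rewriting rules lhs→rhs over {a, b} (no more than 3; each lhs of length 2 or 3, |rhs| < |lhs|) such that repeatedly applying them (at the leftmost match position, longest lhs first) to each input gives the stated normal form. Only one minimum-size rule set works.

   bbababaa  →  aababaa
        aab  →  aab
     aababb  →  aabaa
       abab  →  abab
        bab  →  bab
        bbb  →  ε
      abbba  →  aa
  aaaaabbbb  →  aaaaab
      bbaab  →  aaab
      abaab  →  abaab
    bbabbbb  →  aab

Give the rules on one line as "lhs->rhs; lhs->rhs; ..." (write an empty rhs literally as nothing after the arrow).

bb->a; bbb->

  | bbababaa => aababaa
  | aab
  | aababb => aabaa
  | abab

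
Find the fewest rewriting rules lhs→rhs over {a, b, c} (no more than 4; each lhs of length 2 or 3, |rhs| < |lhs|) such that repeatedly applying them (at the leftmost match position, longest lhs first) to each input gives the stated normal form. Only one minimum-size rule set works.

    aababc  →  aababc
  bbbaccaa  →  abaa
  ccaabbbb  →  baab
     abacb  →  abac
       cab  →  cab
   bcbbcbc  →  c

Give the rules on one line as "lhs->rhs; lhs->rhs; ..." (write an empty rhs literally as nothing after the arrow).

bbb->; cb->c; cc->b

  | aababc
  | bbbaccaa => accaa => abaa
  | ccaabbbb => baabbbb => baab
  | abacb => abac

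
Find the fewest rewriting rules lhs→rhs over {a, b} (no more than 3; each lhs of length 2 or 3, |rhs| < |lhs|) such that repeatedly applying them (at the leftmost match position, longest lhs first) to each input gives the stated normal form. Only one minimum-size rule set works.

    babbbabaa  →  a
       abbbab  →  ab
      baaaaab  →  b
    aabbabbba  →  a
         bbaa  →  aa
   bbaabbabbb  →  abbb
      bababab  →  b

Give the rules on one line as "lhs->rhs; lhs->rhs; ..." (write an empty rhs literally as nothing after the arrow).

aab->b; ba->; bba->a

  | babbbabaa => bbbabaa => babaa => baa => a
  | abbbab => abab => ab
  | baaaaab => aaaab => aab => b
  | aabbabbba => bbabbba => abbba => aba => a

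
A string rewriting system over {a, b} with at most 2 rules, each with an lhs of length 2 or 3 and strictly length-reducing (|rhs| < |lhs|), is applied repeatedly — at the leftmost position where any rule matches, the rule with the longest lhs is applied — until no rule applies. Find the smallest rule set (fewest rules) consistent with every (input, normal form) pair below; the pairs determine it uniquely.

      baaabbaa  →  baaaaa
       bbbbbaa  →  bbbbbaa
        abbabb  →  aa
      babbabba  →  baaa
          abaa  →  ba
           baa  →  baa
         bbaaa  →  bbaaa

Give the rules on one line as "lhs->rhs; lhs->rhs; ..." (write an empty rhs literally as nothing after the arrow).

  | baaabbaa => baaaaa
  | bbbbbaa
  | abbabb => aabb => aa
  | babbabba => baabba => baaa

aba->b; abb->a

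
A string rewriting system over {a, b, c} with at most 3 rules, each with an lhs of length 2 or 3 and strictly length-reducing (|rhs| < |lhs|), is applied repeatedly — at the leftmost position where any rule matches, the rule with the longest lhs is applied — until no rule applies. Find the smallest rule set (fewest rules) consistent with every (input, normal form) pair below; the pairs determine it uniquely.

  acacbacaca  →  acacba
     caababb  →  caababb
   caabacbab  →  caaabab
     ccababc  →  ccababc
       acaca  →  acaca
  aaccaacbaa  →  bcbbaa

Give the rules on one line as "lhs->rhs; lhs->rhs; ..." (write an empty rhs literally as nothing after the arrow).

aac->b; bac->a

  | acacbacaca => acacaaca => acacba
  | caababb
  | caabacbab => caaabab
  | ccababc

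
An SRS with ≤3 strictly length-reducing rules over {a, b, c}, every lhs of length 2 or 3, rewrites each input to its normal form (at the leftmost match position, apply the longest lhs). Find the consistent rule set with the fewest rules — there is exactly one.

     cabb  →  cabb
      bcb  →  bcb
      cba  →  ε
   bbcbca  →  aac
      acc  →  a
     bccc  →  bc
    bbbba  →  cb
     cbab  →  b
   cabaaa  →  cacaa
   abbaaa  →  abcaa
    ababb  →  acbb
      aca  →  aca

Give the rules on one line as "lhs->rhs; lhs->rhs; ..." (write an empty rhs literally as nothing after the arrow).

ba->c; bbc->ab; cc->

  | cabb
  | bcb
  | cba => cc => ε
  | bbcbca => abbca => aaba => aac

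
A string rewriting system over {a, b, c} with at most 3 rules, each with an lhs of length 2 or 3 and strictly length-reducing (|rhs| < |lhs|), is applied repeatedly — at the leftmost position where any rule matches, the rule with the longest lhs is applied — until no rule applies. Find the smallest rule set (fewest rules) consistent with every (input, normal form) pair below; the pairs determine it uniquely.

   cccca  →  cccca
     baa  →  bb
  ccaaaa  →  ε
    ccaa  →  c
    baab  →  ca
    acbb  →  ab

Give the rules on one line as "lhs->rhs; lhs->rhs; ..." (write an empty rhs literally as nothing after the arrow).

aa->b; bbb->ca; cb->

  | cccca
  | baa => bb
  | ccaaaa => ccbaa => caa => cb => ε
  | ccaa => ccb => c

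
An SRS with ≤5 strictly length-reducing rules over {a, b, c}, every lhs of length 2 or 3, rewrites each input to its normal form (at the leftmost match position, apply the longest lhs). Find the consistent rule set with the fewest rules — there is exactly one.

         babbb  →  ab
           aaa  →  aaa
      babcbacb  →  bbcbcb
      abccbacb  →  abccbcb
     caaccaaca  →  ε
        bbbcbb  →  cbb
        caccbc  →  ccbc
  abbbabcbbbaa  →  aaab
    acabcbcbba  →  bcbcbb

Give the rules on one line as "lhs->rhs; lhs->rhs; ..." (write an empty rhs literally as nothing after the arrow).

ac->c; ba->b; bbb->a; ca->

  | babbb => bbbb => ab
  | aaa
  | babcbacb => bbcbacb => bbcbcb
  | abccbacb => abccbcb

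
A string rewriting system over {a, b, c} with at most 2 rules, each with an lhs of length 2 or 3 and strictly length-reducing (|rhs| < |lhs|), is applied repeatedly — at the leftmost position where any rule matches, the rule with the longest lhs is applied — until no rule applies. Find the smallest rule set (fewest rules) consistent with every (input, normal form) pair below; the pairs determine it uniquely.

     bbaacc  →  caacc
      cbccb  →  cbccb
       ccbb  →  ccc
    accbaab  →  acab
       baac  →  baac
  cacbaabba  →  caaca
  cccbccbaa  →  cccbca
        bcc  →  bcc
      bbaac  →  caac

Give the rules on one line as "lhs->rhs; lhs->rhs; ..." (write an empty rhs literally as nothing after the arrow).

  | bbaacc => caacc
  | cbccb
  | ccbb => ccc
  | accbaab => acab

bb->c; cba->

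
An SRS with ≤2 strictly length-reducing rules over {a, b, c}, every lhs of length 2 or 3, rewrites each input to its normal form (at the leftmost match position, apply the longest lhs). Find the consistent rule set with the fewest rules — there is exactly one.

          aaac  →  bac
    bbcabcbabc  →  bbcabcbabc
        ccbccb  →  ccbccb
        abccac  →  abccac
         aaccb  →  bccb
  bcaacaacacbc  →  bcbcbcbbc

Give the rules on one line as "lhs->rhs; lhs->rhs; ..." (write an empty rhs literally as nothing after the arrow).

aa->b; acb->bb

  | aaac => bac
  | bbcabcbabc
  | ccbccb
  | abccac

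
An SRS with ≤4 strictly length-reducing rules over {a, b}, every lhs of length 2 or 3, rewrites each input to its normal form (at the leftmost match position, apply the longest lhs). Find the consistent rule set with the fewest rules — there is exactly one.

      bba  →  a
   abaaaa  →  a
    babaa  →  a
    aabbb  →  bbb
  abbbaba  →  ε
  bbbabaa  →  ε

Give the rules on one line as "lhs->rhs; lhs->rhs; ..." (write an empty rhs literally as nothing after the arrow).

  | bba => ab => a
  | abaaaa => aaaaa => aaa => a
  | babaa => baa => a
  | aabbb => bbb

aa->; ab->a; ba->; bba->ab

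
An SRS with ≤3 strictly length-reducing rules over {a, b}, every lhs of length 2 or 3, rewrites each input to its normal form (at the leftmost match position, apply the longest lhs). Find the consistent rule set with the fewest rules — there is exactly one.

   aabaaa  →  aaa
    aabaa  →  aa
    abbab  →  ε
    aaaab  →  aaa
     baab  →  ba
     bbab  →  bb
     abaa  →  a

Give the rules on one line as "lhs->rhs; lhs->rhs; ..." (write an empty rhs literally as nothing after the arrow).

ab->; aba->; abb->

  | aabaaa => aaa
  | aabaa => aa
  | abbab => ab => ε
  | aaaab => aaa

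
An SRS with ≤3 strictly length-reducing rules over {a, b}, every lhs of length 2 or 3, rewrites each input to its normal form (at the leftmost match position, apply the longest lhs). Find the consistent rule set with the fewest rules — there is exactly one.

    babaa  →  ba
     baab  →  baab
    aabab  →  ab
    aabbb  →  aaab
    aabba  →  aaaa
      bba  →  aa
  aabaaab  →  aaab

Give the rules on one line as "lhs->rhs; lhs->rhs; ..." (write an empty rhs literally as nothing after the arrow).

  | babaa => ba
  | baab
  | aabab => ab
  | aabbb => aaab

aba->; bb->a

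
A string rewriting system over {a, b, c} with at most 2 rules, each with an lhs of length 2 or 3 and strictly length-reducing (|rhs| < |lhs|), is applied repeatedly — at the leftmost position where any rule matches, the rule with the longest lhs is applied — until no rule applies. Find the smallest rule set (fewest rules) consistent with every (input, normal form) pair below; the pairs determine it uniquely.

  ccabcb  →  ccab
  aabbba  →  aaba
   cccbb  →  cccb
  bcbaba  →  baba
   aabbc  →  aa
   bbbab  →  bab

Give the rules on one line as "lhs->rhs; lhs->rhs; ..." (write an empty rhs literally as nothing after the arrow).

  | ccabcb => ccab
  | aabbba => aabba => aaba
  | cccbb => cccb
  | bcbaba => baba

bb->b; bc->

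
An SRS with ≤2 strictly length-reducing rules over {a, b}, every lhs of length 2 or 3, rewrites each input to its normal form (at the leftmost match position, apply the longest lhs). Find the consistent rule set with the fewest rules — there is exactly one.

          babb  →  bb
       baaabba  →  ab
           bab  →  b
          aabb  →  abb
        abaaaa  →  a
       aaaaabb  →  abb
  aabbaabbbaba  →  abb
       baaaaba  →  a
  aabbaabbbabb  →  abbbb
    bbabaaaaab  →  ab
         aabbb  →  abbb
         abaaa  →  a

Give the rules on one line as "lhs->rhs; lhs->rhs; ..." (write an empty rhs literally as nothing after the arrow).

aa->a; ba->

  | babb => bb
  | baaabba => aabba => abba => ab
  | bab => b
  | aabb => abb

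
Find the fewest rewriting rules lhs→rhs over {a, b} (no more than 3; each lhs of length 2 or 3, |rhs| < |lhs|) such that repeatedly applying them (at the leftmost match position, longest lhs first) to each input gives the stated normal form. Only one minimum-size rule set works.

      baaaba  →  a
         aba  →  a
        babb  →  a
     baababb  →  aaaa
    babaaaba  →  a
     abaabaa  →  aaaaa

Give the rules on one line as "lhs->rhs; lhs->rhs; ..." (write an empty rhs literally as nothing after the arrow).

  | baaaba => ababa => aba => a
  | aba => a
  | babb => bb => a
  | baababb => abbabb => aaabb => aaaa

ba->; baa->ab; bb->a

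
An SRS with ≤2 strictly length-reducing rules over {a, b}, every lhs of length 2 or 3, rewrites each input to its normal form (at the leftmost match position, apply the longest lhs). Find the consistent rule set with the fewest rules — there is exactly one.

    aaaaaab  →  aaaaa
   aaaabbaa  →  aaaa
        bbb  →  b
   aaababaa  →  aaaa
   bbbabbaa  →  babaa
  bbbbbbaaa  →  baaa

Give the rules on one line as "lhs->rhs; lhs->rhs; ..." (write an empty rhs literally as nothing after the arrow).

aab->a; bb->b

  | aaaaaab => aaaaa
  | aaaabbaa => aaabaa => aaaa
  | bbb => bb => b
  | aaababaa => aaabaa => aaaa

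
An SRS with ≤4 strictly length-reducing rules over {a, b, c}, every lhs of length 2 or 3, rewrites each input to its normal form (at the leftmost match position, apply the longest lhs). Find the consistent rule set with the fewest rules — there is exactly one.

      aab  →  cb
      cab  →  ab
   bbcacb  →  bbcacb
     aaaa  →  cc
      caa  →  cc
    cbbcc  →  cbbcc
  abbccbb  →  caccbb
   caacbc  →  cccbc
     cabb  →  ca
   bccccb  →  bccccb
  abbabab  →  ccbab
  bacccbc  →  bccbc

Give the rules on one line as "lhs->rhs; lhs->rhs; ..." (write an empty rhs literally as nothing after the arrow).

aa->c; abb->ca; bac->b; cab->ab

  | aab => cb
  | cab => ab
  | bbcacb
  | aaaa => caa => cc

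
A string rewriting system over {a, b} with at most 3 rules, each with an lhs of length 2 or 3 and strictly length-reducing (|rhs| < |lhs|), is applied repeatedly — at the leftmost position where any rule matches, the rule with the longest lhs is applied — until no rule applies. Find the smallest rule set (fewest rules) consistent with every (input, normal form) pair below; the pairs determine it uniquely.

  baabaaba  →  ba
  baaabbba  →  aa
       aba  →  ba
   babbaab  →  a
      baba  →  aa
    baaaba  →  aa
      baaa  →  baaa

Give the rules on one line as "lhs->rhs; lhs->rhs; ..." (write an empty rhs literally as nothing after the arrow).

  | baabaaba => babaaba => bbaaba => aaaba => aaba => aba => ba
  | baaabbba => baabbba => babbba => bbbba => abba => bba => aa
  | aba => ba
  | babbaab => bbbaab => abaab => baab => bab => bb => a

ab->b; bb->a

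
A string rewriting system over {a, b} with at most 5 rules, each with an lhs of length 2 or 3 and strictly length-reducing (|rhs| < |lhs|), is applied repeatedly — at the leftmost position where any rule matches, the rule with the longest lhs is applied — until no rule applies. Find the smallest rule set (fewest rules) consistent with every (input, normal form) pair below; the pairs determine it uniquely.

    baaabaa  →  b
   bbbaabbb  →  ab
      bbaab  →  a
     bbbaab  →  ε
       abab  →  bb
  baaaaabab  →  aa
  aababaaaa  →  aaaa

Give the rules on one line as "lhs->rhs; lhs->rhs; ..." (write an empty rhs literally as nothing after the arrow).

  | baaabaa => aabaa => aba => b
  | bbbaabbb => bbabbb => babb => ab
  | bbaab => bab => a
  | bbbaab => bbab => ba => ε

aba->b; abb->; ba->; bab->a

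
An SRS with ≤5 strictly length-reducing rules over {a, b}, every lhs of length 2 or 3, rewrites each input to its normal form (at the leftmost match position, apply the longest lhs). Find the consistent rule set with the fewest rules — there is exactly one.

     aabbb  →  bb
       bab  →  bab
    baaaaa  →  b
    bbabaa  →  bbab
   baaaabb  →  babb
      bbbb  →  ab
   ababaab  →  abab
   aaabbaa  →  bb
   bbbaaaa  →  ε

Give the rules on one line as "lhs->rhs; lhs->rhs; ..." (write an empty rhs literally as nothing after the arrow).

  | aabbb => bb
  | bab
  | baaaaa => baa => b
  | bbabaa => bbab

aa->; aaa->; aab->; bbb->a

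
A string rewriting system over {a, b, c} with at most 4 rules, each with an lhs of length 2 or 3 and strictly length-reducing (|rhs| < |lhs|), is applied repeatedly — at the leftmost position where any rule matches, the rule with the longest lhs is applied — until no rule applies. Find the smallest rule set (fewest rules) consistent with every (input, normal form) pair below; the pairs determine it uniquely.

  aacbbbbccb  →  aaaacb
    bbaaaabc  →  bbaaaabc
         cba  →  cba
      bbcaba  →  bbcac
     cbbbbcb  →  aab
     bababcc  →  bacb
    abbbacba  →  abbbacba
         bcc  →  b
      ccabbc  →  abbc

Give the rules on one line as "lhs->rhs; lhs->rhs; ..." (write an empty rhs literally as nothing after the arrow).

aba->ac; cbb->ac; cc->

  | aacbbbbccb => aaacbbccb => aaaacccb => aaaacb
  | bbaaaabc
  | cba
  | bbcaba => bbcac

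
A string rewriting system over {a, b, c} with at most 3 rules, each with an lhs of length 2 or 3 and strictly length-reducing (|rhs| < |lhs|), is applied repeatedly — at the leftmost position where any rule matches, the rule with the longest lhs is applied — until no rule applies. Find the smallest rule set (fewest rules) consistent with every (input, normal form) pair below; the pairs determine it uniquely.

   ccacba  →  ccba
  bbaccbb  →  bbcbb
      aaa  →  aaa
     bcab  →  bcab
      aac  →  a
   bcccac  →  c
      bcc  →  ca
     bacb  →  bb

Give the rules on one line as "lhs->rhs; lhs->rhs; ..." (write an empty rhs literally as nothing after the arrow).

  | ccacba => ccba
  | bbaccbb => bbcbb
  | aaa
  | bcab

ac->; bcc->ca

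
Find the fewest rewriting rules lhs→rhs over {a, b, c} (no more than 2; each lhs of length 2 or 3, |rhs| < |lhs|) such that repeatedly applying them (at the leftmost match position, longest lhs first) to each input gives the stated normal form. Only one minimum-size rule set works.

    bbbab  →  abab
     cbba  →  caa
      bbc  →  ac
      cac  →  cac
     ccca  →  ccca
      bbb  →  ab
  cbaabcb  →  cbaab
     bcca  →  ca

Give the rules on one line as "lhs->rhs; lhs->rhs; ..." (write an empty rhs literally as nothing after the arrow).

bb->a; bc->

  | bbbab => abab
  | cbba => caa
  | bbc => ac
  | cac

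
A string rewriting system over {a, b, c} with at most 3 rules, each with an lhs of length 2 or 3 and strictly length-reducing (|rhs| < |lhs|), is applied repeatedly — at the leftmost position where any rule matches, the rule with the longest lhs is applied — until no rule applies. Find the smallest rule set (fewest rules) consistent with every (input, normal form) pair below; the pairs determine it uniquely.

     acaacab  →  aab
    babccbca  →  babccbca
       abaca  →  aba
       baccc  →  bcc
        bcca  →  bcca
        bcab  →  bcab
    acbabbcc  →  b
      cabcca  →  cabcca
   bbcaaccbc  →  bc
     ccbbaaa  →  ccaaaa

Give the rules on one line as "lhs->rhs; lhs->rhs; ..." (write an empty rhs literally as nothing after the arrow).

  | acaacab => aacab => aab
  | babccbca
  | abaca => aba
  | baccc => bcc

ac->; bb->a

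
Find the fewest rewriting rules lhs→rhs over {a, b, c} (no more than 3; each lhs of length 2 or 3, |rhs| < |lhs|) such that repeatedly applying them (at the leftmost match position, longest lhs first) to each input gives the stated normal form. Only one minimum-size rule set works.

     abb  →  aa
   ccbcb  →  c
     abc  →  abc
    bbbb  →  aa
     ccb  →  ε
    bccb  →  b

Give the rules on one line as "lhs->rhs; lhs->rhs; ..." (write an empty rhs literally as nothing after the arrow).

  | abb => aa
  | ccbcb => cb => c
  | abc
  | bbbb => abb => aa

bb->a; cb->c; ccb->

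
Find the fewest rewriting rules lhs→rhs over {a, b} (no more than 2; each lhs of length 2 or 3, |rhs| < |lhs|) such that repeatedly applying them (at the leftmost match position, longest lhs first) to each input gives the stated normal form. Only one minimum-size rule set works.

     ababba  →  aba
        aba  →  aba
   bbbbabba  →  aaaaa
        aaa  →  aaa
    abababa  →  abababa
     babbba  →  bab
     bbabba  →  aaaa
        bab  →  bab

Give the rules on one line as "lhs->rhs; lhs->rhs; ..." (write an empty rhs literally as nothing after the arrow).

  | ababba => abaaa => aba
  | aba
  | bbbbabba => bbaabba => aaabba => aaaaa
  | aaa

baa->b; bba->aa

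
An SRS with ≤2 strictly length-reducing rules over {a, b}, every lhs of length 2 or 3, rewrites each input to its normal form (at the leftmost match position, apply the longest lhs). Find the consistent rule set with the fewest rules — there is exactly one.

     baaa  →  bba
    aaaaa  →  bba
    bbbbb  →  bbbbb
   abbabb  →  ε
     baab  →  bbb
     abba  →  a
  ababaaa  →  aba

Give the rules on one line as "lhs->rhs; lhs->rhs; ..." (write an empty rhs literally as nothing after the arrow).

  | baaa => bba
  | aaaaa => baaa => bba
  | bbbbb
  | abbabb => abb => ε

aa->b; abb->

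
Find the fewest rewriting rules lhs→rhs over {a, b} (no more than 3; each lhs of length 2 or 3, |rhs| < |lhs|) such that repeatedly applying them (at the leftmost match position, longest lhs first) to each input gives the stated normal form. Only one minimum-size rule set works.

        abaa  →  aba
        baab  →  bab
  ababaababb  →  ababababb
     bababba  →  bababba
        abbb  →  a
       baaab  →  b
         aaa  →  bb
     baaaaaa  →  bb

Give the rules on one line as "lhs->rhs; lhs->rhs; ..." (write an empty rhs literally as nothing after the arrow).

  | abaa => aba
  | baab => bab
  | ababaababb => ababababb
  | bababba

aa->a; aaa->bb; bbb->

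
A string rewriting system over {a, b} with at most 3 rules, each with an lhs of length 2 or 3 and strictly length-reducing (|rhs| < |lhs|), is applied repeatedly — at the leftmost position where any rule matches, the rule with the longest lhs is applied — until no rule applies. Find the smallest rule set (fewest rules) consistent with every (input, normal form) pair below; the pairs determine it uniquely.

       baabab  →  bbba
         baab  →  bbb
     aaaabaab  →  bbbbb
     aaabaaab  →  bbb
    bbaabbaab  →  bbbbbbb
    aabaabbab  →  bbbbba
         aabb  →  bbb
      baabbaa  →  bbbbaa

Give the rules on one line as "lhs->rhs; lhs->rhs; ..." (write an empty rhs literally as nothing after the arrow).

  | baabab => bbbab => bbba
  | baab => bbb
  | aaaabaab => aabbaab => bbbaab => bbbbb
  | aaabaaab => abbaaab => abaaab => aaaab => aabb => bbb

aab->bb; ab->a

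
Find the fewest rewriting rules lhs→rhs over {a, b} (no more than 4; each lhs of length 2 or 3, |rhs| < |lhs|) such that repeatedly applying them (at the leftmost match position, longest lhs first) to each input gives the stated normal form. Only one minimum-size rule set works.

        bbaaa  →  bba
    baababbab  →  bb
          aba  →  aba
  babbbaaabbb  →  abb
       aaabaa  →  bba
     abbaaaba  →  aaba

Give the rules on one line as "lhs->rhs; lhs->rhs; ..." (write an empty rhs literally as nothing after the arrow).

aaa->b; baa->ba; bab->ab; bbb->ab

  | bbaaa => bbaa => bba
  | baababbab => bababbab => ababbab => aabbab => aabab => aaab => bb
  | aba
  | babbbaaabbb => abbbaaabbb => aabaaabbb => aabaabbb => aababbb => aaabbb => bbbb => abb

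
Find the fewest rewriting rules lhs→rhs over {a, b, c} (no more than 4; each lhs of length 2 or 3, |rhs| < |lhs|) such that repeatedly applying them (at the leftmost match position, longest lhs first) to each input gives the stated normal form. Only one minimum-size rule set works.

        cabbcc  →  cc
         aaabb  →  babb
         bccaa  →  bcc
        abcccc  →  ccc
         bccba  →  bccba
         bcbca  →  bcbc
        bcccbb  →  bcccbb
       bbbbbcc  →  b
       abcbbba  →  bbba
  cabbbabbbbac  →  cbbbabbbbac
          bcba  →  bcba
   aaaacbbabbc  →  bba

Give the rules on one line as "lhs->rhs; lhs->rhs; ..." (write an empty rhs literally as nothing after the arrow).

  | cabbcc => cbbcc => cc
  | aaabb => babb
  | bccaa => bcca => bcc
  | abcccc => ccc

aa->b; abc->; bbc->; ca->c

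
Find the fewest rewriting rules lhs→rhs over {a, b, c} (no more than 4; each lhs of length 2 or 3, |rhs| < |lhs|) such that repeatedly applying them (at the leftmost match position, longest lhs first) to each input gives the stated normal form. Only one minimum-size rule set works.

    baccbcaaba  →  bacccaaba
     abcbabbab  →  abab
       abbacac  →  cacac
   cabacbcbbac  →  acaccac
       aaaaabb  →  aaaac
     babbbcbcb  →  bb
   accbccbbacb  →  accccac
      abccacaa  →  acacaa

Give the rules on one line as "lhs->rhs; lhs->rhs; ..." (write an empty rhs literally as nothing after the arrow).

  | baccbcaaba => bacccaaba
  | abcbabbab => ababbab => abcbab => abab
  | abbacac => cbacac => cacac
  | cabacbcbbac => acacbcbbac => acaccbbac => acaccbac => acaccac

abb->cb; bc->; cab->ac; cb->c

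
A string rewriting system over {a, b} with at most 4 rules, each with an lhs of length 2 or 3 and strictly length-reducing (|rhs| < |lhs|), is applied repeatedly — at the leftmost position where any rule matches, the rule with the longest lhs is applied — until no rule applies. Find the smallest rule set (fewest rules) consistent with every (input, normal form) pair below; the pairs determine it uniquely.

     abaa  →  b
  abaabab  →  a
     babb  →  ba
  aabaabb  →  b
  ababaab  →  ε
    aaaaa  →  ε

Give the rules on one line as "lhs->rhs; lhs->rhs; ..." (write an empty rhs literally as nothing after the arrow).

  | abaa => aaa => b
  | abaabab => aaabab => bbab => ab => a
  | babb => bab => ba
  | aabaabb => bbaabb => aabb => bbb => b

aa->b; aaa->b; ab->a; bb->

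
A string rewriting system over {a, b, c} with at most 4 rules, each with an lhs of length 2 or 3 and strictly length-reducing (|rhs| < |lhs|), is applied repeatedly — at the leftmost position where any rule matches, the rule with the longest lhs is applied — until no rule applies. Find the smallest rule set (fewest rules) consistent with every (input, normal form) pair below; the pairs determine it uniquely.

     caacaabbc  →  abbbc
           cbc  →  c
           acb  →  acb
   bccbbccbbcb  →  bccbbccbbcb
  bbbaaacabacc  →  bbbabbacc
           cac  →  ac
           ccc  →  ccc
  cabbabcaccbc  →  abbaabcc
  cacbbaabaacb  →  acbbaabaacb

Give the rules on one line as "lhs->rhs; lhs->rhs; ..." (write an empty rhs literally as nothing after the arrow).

aaa->bc; bca->ab; ca->a; cbc->c

  | caacaabbc => aacaabbc => aaaabbc => bcabbc => abbbc
  | cbc => c
  | acb
  | bccbbccbbcb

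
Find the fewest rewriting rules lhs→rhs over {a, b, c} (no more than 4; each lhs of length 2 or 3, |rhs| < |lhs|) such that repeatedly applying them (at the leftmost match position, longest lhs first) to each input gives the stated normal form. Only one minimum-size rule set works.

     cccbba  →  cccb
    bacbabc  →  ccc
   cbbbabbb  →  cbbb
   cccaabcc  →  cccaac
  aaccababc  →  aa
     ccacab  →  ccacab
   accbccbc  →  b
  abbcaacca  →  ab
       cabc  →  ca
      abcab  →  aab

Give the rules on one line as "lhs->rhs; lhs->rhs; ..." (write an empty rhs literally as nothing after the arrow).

  | cccbba => cccb
  | bacbabc => cbabc => ccc
  | cbbbabbb => cbbcbb => cbbb
  | cccaabcc => cccaac

acc->bb; ba->; bab->c; bc->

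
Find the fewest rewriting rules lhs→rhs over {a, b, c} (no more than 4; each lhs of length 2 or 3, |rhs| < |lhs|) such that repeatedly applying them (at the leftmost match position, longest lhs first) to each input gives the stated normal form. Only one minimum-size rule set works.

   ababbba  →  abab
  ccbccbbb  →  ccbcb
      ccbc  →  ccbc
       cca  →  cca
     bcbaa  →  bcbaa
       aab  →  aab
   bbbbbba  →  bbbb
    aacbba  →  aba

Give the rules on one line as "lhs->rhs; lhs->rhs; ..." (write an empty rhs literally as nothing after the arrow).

  | ababbba => abab
  | ccbccbbb => ccbcb
  | ccbc
  | cca

acb->; bba->; cbb->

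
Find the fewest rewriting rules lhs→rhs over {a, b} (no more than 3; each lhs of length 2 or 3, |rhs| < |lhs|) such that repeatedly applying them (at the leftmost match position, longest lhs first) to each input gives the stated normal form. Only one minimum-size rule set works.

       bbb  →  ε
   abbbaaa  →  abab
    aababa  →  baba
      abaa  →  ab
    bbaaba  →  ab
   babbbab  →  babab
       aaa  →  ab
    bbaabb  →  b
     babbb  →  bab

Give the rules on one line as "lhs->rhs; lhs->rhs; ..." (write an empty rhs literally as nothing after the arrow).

aa->; aaa->ab; bbb->aa

  | bbb => aa => ε
  | abbbaaa => aaaaaa => abaaa => abab
  | aababa => baba
  | abaa => ab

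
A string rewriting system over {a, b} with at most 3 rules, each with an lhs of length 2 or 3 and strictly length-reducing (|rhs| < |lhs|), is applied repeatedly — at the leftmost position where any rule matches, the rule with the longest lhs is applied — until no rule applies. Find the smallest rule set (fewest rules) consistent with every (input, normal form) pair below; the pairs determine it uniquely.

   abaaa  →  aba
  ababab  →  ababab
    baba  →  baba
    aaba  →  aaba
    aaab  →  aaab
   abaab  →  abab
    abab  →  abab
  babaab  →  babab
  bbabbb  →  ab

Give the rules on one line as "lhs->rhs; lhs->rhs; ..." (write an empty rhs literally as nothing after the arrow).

  | abaaa => abaa => aba
  | ababab
  | baba
  | aaba

baa->ba; bb->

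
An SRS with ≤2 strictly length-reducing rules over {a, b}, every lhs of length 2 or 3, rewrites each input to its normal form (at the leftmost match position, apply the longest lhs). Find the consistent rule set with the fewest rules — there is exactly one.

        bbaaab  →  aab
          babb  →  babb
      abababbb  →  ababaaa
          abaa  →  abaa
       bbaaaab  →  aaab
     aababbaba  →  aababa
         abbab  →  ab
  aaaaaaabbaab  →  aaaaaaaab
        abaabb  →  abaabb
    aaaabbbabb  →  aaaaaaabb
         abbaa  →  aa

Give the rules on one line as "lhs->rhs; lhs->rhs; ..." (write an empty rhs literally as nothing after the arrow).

bba->; bbb->aa

  | bbaaab => aab
  | babb
  | abababbb => ababaaa
  | abaa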